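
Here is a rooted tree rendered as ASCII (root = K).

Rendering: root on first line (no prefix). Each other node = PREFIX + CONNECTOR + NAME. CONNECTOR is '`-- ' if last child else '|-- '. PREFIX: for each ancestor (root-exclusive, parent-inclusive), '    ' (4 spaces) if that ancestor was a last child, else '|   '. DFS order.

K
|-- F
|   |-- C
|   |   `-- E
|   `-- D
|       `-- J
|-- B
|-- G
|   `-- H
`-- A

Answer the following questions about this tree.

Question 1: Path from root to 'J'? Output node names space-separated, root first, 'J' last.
Walk down from root: K -> F -> D -> J

Answer: K F D J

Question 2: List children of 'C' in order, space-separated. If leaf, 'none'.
Node C's children (from adjacency): E

Answer: E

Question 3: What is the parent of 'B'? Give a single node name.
Answer: K

Derivation:
Scan adjacency: B appears as child of K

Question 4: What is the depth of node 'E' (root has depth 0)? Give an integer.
Answer: 3

Derivation:
Path from root to E: K -> F -> C -> E
Depth = number of edges = 3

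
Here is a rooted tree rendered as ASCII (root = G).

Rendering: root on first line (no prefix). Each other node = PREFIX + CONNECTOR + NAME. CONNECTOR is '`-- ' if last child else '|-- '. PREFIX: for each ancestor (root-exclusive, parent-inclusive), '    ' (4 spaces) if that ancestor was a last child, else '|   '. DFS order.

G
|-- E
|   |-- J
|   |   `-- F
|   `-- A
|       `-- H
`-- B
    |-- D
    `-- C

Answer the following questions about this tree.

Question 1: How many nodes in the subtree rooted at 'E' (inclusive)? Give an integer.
Subtree rooted at E contains: A, E, F, H, J
Count = 5

Answer: 5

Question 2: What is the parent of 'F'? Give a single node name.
Scan adjacency: F appears as child of J

Answer: J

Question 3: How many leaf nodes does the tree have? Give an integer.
Answer: 4

Derivation:
Leaves (nodes with no children): C, D, F, H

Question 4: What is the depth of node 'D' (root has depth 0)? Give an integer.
Path from root to D: G -> B -> D
Depth = number of edges = 2

Answer: 2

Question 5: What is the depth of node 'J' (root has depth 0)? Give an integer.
Answer: 2

Derivation:
Path from root to J: G -> E -> J
Depth = number of edges = 2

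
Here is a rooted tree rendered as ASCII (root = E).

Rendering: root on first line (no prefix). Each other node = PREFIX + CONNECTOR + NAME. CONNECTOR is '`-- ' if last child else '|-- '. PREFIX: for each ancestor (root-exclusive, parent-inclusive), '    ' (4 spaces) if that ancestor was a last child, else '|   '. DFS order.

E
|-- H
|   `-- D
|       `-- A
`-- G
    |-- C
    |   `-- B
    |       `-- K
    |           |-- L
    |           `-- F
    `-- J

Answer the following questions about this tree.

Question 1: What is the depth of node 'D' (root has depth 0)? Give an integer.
Path from root to D: E -> H -> D
Depth = number of edges = 2

Answer: 2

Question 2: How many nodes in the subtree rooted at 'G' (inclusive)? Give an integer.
Answer: 7

Derivation:
Subtree rooted at G contains: B, C, F, G, J, K, L
Count = 7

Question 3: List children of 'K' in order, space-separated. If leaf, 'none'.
Answer: L F

Derivation:
Node K's children (from adjacency): L, F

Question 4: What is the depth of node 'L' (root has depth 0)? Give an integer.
Path from root to L: E -> G -> C -> B -> K -> L
Depth = number of edges = 5

Answer: 5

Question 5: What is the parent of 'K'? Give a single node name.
Answer: B

Derivation:
Scan adjacency: K appears as child of B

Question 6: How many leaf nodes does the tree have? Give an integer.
Answer: 4

Derivation:
Leaves (nodes with no children): A, F, J, L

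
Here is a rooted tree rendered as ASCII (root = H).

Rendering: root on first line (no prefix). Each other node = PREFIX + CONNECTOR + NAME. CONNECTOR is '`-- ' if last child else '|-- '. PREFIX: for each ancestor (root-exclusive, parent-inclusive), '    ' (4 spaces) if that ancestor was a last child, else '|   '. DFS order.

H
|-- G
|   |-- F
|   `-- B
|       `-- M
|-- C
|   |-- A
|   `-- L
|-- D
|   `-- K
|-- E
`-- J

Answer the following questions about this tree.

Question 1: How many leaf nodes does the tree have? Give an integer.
Leaves (nodes with no children): A, E, F, J, K, L, M

Answer: 7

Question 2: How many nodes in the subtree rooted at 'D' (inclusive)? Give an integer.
Answer: 2

Derivation:
Subtree rooted at D contains: D, K
Count = 2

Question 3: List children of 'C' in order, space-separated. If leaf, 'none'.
Node C's children (from adjacency): A, L

Answer: A L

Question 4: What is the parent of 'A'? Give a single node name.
Scan adjacency: A appears as child of C

Answer: C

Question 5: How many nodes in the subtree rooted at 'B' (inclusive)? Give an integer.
Answer: 2

Derivation:
Subtree rooted at B contains: B, M
Count = 2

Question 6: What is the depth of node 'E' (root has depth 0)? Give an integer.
Answer: 1

Derivation:
Path from root to E: H -> E
Depth = number of edges = 1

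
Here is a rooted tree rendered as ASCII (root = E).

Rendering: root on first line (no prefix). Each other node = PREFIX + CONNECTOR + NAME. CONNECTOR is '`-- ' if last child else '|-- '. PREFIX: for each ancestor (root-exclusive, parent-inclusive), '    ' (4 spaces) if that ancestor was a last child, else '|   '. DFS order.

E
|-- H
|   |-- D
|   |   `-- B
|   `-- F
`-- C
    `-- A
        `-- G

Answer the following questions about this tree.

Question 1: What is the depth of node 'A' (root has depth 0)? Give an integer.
Path from root to A: E -> C -> A
Depth = number of edges = 2

Answer: 2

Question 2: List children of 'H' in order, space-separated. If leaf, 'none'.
Node H's children (from adjacency): D, F

Answer: D F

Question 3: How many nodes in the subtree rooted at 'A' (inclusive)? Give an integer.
Answer: 2

Derivation:
Subtree rooted at A contains: A, G
Count = 2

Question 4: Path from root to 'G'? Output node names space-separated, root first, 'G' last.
Walk down from root: E -> C -> A -> G

Answer: E C A G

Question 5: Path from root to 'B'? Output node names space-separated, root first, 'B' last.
Answer: E H D B

Derivation:
Walk down from root: E -> H -> D -> B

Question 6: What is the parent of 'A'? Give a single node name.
Answer: C

Derivation:
Scan adjacency: A appears as child of C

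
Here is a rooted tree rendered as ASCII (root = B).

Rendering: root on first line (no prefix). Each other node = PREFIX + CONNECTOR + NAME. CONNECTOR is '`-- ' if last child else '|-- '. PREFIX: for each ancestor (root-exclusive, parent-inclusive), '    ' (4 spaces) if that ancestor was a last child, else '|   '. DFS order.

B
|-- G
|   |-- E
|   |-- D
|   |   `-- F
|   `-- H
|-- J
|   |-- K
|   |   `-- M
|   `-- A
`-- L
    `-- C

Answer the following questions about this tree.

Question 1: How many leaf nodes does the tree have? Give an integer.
Leaves (nodes with no children): A, C, E, F, H, M

Answer: 6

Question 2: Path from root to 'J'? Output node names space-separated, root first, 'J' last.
Walk down from root: B -> J

Answer: B J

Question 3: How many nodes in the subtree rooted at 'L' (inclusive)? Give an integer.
Subtree rooted at L contains: C, L
Count = 2

Answer: 2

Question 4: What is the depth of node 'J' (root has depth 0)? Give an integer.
Answer: 1

Derivation:
Path from root to J: B -> J
Depth = number of edges = 1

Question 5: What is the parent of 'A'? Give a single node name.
Answer: J

Derivation:
Scan adjacency: A appears as child of J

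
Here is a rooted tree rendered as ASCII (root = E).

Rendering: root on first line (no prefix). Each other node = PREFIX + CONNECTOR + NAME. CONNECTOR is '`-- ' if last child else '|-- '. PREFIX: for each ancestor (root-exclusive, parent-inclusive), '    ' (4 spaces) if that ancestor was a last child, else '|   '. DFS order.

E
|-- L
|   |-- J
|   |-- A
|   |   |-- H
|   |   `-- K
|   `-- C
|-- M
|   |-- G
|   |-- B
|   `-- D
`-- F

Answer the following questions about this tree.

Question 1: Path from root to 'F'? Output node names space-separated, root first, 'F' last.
Walk down from root: E -> F

Answer: E F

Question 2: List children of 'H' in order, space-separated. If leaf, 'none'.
Answer: none

Derivation:
Node H's children (from adjacency): (leaf)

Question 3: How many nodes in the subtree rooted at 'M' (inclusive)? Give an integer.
Answer: 4

Derivation:
Subtree rooted at M contains: B, D, G, M
Count = 4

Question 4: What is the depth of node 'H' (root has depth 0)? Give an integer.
Path from root to H: E -> L -> A -> H
Depth = number of edges = 3

Answer: 3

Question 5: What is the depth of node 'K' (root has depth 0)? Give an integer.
Answer: 3

Derivation:
Path from root to K: E -> L -> A -> K
Depth = number of edges = 3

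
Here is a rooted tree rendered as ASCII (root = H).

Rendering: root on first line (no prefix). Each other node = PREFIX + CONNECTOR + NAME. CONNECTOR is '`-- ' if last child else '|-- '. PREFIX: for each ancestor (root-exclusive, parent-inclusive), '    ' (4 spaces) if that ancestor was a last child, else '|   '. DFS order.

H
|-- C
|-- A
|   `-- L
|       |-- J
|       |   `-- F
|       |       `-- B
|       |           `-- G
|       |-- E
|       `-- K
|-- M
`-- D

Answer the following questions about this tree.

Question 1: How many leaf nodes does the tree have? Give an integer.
Answer: 6

Derivation:
Leaves (nodes with no children): C, D, E, G, K, M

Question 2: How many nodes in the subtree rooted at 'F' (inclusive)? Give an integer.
Answer: 3

Derivation:
Subtree rooted at F contains: B, F, G
Count = 3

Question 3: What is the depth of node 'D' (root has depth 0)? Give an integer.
Path from root to D: H -> D
Depth = number of edges = 1

Answer: 1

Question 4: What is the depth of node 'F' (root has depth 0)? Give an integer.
Answer: 4

Derivation:
Path from root to F: H -> A -> L -> J -> F
Depth = number of edges = 4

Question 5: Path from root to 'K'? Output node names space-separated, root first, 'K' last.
Answer: H A L K

Derivation:
Walk down from root: H -> A -> L -> K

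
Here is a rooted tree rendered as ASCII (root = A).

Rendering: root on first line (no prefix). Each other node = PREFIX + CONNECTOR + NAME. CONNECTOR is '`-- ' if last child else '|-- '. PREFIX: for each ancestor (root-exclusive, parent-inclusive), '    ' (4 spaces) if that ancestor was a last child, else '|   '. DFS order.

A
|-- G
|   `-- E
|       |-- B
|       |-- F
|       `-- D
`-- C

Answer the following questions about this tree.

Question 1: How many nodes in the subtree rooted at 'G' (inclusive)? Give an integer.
Answer: 5

Derivation:
Subtree rooted at G contains: B, D, E, F, G
Count = 5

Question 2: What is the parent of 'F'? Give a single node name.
Answer: E

Derivation:
Scan adjacency: F appears as child of E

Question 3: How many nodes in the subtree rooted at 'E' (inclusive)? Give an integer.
Answer: 4

Derivation:
Subtree rooted at E contains: B, D, E, F
Count = 4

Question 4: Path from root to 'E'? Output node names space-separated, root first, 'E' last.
Answer: A G E

Derivation:
Walk down from root: A -> G -> E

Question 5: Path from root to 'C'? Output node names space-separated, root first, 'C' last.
Answer: A C

Derivation:
Walk down from root: A -> C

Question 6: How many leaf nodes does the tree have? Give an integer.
Leaves (nodes with no children): B, C, D, F

Answer: 4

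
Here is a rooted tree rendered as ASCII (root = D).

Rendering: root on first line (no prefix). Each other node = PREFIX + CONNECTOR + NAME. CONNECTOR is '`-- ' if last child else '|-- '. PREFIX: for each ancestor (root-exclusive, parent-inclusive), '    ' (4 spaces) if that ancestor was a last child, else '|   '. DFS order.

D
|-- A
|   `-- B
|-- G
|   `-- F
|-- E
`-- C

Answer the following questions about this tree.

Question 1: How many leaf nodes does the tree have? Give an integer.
Answer: 4

Derivation:
Leaves (nodes with no children): B, C, E, F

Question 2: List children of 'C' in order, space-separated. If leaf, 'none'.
Node C's children (from adjacency): (leaf)

Answer: none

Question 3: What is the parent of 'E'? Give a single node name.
Scan adjacency: E appears as child of D

Answer: D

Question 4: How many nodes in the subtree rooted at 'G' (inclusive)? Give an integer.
Subtree rooted at G contains: F, G
Count = 2

Answer: 2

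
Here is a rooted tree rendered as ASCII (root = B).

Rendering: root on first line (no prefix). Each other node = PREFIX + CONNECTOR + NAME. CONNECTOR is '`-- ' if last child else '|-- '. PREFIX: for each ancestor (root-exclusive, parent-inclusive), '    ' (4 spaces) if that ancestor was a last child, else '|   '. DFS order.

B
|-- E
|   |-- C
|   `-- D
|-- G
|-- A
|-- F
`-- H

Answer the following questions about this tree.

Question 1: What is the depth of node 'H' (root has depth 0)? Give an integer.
Path from root to H: B -> H
Depth = number of edges = 1

Answer: 1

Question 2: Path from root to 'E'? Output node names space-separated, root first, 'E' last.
Walk down from root: B -> E

Answer: B E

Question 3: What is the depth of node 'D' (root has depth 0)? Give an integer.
Answer: 2

Derivation:
Path from root to D: B -> E -> D
Depth = number of edges = 2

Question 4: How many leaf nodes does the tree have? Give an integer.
Leaves (nodes with no children): A, C, D, F, G, H

Answer: 6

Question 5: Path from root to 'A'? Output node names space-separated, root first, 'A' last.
Walk down from root: B -> A

Answer: B A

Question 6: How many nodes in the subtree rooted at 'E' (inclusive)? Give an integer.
Subtree rooted at E contains: C, D, E
Count = 3

Answer: 3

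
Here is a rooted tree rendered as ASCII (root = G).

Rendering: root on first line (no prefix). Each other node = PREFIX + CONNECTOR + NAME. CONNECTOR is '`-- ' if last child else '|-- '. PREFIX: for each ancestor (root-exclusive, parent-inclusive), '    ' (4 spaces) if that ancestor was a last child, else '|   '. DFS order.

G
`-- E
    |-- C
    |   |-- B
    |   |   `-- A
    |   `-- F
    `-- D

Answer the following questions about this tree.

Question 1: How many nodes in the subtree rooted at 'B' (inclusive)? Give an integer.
Subtree rooted at B contains: A, B
Count = 2

Answer: 2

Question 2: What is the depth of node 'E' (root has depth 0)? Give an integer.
Path from root to E: G -> E
Depth = number of edges = 1

Answer: 1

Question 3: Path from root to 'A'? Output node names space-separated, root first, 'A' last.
Answer: G E C B A

Derivation:
Walk down from root: G -> E -> C -> B -> A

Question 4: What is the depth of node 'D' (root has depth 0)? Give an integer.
Path from root to D: G -> E -> D
Depth = number of edges = 2

Answer: 2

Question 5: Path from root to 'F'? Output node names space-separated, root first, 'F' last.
Answer: G E C F

Derivation:
Walk down from root: G -> E -> C -> F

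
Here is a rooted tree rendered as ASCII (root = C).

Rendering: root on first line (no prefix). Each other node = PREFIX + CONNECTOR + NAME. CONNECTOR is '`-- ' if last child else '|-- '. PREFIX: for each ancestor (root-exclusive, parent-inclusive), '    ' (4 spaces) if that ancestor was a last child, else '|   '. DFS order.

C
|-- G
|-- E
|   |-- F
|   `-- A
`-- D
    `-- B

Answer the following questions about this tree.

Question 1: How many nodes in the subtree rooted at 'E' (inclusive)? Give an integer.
Subtree rooted at E contains: A, E, F
Count = 3

Answer: 3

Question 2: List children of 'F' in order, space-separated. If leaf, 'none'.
Node F's children (from adjacency): (leaf)

Answer: none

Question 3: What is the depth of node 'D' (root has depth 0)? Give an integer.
Path from root to D: C -> D
Depth = number of edges = 1

Answer: 1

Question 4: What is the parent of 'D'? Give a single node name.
Scan adjacency: D appears as child of C

Answer: C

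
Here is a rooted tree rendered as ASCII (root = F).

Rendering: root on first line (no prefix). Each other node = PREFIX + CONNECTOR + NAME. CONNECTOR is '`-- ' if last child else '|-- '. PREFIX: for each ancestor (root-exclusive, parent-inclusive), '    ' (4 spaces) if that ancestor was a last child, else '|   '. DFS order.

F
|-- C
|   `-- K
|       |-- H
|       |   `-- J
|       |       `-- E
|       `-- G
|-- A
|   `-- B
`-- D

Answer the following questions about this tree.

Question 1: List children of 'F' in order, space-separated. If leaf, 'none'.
Node F's children (from adjacency): C, A, D

Answer: C A D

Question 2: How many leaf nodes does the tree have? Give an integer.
Answer: 4

Derivation:
Leaves (nodes with no children): B, D, E, G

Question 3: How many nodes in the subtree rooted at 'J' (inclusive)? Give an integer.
Subtree rooted at J contains: E, J
Count = 2

Answer: 2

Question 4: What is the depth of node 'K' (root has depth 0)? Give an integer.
Path from root to K: F -> C -> K
Depth = number of edges = 2

Answer: 2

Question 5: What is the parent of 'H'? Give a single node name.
Scan adjacency: H appears as child of K

Answer: K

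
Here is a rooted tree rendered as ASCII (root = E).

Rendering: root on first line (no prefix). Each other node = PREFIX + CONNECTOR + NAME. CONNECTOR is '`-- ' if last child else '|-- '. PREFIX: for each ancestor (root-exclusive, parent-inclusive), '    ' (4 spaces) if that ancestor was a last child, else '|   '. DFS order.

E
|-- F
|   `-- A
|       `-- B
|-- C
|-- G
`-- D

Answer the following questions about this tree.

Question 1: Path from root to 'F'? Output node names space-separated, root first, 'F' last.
Walk down from root: E -> F

Answer: E F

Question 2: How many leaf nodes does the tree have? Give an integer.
Answer: 4

Derivation:
Leaves (nodes with no children): B, C, D, G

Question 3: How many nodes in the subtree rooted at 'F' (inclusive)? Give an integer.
Subtree rooted at F contains: A, B, F
Count = 3

Answer: 3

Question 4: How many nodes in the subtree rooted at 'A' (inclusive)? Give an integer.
Subtree rooted at A contains: A, B
Count = 2

Answer: 2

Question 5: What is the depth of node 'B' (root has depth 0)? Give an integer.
Answer: 3

Derivation:
Path from root to B: E -> F -> A -> B
Depth = number of edges = 3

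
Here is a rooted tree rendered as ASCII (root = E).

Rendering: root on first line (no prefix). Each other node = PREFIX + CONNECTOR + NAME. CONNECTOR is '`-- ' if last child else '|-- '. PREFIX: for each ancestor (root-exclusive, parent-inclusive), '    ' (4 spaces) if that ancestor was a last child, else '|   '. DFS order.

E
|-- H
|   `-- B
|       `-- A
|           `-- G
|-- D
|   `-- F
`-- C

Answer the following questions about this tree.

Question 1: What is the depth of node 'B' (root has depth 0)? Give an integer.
Path from root to B: E -> H -> B
Depth = number of edges = 2

Answer: 2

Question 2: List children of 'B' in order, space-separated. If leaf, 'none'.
Node B's children (from adjacency): A

Answer: A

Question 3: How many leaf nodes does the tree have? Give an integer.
Leaves (nodes with no children): C, F, G

Answer: 3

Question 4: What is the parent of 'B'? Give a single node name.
Scan adjacency: B appears as child of H

Answer: H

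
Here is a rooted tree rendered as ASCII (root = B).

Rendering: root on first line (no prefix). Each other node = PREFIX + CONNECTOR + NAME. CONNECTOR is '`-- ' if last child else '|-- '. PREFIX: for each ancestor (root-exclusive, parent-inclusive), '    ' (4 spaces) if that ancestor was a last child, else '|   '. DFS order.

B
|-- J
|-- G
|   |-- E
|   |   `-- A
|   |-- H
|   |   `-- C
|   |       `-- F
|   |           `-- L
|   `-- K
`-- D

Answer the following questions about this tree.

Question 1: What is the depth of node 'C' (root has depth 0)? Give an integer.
Path from root to C: B -> G -> H -> C
Depth = number of edges = 3

Answer: 3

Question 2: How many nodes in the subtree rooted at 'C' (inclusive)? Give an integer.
Subtree rooted at C contains: C, F, L
Count = 3

Answer: 3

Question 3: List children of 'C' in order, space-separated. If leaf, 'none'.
Answer: F

Derivation:
Node C's children (from adjacency): F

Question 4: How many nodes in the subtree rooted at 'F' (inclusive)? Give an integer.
Subtree rooted at F contains: F, L
Count = 2

Answer: 2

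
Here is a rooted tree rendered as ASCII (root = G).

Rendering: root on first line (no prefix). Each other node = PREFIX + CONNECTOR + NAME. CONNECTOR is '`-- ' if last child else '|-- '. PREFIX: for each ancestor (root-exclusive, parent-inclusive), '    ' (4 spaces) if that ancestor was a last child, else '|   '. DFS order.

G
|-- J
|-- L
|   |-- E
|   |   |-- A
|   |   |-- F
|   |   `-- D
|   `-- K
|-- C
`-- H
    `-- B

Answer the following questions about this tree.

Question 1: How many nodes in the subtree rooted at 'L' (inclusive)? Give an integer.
Subtree rooted at L contains: A, D, E, F, K, L
Count = 6

Answer: 6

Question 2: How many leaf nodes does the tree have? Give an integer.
Leaves (nodes with no children): A, B, C, D, F, J, K

Answer: 7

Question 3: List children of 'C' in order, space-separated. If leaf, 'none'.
Answer: none

Derivation:
Node C's children (from adjacency): (leaf)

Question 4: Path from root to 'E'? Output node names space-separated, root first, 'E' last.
Walk down from root: G -> L -> E

Answer: G L E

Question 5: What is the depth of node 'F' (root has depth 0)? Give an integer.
Answer: 3

Derivation:
Path from root to F: G -> L -> E -> F
Depth = number of edges = 3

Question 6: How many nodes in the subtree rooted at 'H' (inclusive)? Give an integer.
Subtree rooted at H contains: B, H
Count = 2

Answer: 2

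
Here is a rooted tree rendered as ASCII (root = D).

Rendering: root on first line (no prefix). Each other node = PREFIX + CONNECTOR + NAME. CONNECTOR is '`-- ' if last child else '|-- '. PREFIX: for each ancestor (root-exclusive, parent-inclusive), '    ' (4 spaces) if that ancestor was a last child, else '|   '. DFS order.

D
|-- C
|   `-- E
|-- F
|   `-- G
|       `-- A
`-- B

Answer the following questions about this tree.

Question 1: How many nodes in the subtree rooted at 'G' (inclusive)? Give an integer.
Answer: 2

Derivation:
Subtree rooted at G contains: A, G
Count = 2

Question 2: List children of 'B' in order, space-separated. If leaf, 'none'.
Answer: none

Derivation:
Node B's children (from adjacency): (leaf)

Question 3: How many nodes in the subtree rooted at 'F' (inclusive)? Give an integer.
Answer: 3

Derivation:
Subtree rooted at F contains: A, F, G
Count = 3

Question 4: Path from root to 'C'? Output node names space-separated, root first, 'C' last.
Answer: D C

Derivation:
Walk down from root: D -> C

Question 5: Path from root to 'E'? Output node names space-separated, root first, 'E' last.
Answer: D C E

Derivation:
Walk down from root: D -> C -> E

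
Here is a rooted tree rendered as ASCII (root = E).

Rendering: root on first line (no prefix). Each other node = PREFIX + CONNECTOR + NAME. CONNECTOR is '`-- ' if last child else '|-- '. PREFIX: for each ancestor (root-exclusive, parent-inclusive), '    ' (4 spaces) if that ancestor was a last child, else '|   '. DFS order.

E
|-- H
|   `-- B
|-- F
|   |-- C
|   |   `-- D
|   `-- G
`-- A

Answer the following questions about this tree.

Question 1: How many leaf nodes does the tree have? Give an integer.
Answer: 4

Derivation:
Leaves (nodes with no children): A, B, D, G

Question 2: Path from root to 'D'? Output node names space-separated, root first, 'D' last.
Answer: E F C D

Derivation:
Walk down from root: E -> F -> C -> D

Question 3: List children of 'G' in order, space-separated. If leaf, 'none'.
Node G's children (from adjacency): (leaf)

Answer: none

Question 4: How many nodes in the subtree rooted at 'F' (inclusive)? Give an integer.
Answer: 4

Derivation:
Subtree rooted at F contains: C, D, F, G
Count = 4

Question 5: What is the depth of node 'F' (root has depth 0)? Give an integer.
Path from root to F: E -> F
Depth = number of edges = 1

Answer: 1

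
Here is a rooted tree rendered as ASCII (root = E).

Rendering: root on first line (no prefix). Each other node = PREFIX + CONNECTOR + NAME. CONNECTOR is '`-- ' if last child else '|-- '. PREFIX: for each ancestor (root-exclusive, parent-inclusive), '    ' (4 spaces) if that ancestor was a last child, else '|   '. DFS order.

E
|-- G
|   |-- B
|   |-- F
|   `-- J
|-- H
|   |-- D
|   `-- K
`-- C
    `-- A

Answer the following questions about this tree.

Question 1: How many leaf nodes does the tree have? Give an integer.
Leaves (nodes with no children): A, B, D, F, J, K

Answer: 6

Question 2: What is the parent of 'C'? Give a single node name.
Scan adjacency: C appears as child of E

Answer: E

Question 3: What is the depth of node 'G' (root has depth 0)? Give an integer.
Path from root to G: E -> G
Depth = number of edges = 1

Answer: 1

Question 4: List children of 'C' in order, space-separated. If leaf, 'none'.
Node C's children (from adjacency): A

Answer: A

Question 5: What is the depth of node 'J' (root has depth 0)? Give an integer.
Answer: 2

Derivation:
Path from root to J: E -> G -> J
Depth = number of edges = 2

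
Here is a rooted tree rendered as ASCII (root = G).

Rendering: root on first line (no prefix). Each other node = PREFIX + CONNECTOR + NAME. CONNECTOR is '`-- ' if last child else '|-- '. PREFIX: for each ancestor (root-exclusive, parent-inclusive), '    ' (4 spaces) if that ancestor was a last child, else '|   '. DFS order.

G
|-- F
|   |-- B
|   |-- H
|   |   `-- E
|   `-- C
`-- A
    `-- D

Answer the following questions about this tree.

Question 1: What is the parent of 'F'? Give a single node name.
Scan adjacency: F appears as child of G

Answer: G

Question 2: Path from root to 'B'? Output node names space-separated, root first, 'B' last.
Walk down from root: G -> F -> B

Answer: G F B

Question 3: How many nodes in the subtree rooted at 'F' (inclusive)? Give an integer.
Subtree rooted at F contains: B, C, E, F, H
Count = 5

Answer: 5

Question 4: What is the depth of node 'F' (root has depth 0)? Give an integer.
Answer: 1

Derivation:
Path from root to F: G -> F
Depth = number of edges = 1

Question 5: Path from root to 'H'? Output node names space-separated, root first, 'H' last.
Answer: G F H

Derivation:
Walk down from root: G -> F -> H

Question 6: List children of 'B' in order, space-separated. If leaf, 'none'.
Answer: none

Derivation:
Node B's children (from adjacency): (leaf)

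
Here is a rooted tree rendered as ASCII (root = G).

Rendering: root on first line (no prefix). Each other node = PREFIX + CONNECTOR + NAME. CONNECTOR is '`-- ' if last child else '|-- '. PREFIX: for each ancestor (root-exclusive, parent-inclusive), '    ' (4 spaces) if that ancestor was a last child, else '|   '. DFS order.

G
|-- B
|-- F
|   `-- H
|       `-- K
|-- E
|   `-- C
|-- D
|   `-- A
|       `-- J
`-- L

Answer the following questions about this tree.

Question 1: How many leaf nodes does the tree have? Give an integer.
Answer: 5

Derivation:
Leaves (nodes with no children): B, C, J, K, L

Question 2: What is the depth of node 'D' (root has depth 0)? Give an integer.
Answer: 1

Derivation:
Path from root to D: G -> D
Depth = number of edges = 1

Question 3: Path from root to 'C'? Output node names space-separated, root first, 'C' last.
Answer: G E C

Derivation:
Walk down from root: G -> E -> C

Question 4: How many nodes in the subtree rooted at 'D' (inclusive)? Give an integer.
Subtree rooted at D contains: A, D, J
Count = 3

Answer: 3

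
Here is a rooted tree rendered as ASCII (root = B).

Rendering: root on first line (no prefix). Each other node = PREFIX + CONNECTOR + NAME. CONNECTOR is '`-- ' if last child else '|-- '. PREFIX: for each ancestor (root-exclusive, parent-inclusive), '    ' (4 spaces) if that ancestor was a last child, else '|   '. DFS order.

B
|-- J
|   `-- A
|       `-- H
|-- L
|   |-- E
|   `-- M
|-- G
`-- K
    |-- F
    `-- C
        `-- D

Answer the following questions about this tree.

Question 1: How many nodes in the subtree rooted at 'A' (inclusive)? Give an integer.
Subtree rooted at A contains: A, H
Count = 2

Answer: 2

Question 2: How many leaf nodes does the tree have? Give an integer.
Leaves (nodes with no children): D, E, F, G, H, M

Answer: 6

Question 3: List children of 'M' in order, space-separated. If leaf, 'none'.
Node M's children (from adjacency): (leaf)

Answer: none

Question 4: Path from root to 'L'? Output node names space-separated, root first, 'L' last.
Walk down from root: B -> L

Answer: B L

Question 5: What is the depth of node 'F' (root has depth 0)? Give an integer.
Path from root to F: B -> K -> F
Depth = number of edges = 2

Answer: 2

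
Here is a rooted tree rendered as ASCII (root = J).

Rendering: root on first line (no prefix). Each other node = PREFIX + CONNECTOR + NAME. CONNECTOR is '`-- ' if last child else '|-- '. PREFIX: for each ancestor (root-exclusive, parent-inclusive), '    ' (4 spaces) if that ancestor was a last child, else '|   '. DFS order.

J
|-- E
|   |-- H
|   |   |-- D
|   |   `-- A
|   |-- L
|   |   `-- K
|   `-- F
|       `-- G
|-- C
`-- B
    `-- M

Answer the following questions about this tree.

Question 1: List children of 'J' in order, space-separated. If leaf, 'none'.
Answer: E C B

Derivation:
Node J's children (from adjacency): E, C, B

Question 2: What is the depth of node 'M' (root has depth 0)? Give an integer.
Answer: 2

Derivation:
Path from root to M: J -> B -> M
Depth = number of edges = 2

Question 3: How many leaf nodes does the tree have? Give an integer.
Leaves (nodes with no children): A, C, D, G, K, M

Answer: 6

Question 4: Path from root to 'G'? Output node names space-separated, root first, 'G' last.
Answer: J E F G

Derivation:
Walk down from root: J -> E -> F -> G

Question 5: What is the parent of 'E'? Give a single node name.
Answer: J

Derivation:
Scan adjacency: E appears as child of J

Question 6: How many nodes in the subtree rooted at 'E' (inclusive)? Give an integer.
Answer: 8

Derivation:
Subtree rooted at E contains: A, D, E, F, G, H, K, L
Count = 8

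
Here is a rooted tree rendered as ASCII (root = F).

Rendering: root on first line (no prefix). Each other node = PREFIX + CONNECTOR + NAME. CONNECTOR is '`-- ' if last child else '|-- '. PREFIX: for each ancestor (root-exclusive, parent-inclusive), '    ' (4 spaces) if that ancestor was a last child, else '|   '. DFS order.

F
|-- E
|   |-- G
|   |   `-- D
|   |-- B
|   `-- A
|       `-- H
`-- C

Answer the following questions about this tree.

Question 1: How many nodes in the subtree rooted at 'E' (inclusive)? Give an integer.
Subtree rooted at E contains: A, B, D, E, G, H
Count = 6

Answer: 6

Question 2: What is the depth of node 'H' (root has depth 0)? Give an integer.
Path from root to H: F -> E -> A -> H
Depth = number of edges = 3

Answer: 3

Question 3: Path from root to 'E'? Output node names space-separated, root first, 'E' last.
Walk down from root: F -> E

Answer: F E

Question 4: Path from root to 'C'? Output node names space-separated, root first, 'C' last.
Walk down from root: F -> C

Answer: F C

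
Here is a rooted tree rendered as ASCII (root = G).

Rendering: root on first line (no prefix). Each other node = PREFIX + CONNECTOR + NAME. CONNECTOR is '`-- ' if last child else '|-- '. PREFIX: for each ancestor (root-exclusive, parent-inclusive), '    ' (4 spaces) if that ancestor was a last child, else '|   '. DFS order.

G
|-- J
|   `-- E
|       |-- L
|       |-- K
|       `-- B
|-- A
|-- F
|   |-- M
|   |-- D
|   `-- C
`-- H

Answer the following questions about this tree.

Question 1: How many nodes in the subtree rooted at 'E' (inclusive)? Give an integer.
Subtree rooted at E contains: B, E, K, L
Count = 4

Answer: 4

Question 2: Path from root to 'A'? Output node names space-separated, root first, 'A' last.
Walk down from root: G -> A

Answer: G A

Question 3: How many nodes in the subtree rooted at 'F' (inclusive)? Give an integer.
Answer: 4

Derivation:
Subtree rooted at F contains: C, D, F, M
Count = 4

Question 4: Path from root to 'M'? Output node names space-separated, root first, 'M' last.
Answer: G F M

Derivation:
Walk down from root: G -> F -> M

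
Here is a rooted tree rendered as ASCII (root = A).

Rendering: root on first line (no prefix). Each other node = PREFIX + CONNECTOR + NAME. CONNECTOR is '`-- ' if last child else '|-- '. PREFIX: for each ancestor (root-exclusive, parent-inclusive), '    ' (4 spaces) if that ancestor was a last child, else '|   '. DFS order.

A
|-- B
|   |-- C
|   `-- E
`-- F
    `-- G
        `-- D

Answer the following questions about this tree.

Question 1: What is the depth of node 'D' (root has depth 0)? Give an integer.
Path from root to D: A -> F -> G -> D
Depth = number of edges = 3

Answer: 3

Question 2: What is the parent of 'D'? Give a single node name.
Answer: G

Derivation:
Scan adjacency: D appears as child of G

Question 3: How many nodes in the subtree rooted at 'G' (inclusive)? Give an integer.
Subtree rooted at G contains: D, G
Count = 2

Answer: 2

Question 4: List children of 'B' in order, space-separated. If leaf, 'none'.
Answer: C E

Derivation:
Node B's children (from adjacency): C, E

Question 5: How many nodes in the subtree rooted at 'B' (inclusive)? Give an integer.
Subtree rooted at B contains: B, C, E
Count = 3

Answer: 3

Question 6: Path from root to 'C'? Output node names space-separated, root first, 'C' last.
Walk down from root: A -> B -> C

Answer: A B C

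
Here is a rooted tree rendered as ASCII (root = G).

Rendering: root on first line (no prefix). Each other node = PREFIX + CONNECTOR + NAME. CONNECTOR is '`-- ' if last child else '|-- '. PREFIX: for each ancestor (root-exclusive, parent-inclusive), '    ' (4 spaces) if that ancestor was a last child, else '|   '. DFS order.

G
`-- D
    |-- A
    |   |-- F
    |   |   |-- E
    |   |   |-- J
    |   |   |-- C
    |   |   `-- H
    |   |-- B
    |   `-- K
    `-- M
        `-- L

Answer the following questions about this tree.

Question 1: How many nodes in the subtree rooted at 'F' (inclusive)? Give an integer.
Subtree rooted at F contains: C, E, F, H, J
Count = 5

Answer: 5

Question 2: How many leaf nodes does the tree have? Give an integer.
Answer: 7

Derivation:
Leaves (nodes with no children): B, C, E, H, J, K, L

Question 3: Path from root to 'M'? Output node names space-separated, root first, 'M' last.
Answer: G D M

Derivation:
Walk down from root: G -> D -> M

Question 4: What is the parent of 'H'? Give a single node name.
Scan adjacency: H appears as child of F

Answer: F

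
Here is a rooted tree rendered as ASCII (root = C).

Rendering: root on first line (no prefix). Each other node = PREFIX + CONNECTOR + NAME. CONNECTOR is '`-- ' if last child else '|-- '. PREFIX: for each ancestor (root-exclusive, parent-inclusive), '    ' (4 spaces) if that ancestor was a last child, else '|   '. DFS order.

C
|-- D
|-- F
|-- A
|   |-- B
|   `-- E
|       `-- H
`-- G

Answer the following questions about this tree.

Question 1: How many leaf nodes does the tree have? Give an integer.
Leaves (nodes with no children): B, D, F, G, H

Answer: 5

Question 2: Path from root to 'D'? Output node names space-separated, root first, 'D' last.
Answer: C D

Derivation:
Walk down from root: C -> D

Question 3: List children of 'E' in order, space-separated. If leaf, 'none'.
Node E's children (from adjacency): H

Answer: H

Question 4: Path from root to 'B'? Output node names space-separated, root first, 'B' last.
Answer: C A B

Derivation:
Walk down from root: C -> A -> B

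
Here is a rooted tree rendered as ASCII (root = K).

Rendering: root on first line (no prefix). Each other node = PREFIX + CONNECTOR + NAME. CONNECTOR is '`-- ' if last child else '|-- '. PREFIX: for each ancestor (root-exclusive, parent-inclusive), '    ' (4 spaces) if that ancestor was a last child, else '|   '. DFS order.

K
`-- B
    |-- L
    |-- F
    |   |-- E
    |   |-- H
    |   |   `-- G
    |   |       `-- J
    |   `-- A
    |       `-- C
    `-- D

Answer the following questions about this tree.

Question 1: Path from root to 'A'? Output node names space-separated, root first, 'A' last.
Walk down from root: K -> B -> F -> A

Answer: K B F A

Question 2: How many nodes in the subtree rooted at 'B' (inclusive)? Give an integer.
Subtree rooted at B contains: A, B, C, D, E, F, G, H, J, L
Count = 10

Answer: 10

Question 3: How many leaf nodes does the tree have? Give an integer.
Answer: 5

Derivation:
Leaves (nodes with no children): C, D, E, J, L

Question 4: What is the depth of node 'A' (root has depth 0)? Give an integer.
Answer: 3

Derivation:
Path from root to A: K -> B -> F -> A
Depth = number of edges = 3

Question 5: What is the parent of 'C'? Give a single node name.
Scan adjacency: C appears as child of A

Answer: A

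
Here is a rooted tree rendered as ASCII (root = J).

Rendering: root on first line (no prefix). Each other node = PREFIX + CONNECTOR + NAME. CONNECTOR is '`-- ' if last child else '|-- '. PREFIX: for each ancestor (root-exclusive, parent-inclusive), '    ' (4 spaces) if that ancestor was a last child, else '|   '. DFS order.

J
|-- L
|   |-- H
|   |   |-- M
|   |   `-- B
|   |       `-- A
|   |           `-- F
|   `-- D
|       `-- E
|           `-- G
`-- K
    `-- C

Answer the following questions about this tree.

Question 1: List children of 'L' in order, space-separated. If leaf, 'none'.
Node L's children (from adjacency): H, D

Answer: H D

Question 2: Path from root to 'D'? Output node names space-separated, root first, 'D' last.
Walk down from root: J -> L -> D

Answer: J L D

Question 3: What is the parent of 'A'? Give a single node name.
Answer: B

Derivation:
Scan adjacency: A appears as child of B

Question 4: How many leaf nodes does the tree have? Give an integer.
Leaves (nodes with no children): C, F, G, M

Answer: 4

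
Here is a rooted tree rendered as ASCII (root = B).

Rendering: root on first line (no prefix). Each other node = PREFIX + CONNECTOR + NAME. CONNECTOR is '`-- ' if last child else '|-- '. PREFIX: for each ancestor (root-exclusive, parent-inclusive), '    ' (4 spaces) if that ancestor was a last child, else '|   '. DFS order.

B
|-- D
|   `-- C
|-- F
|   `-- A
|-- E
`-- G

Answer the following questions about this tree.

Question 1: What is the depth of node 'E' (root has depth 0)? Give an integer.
Path from root to E: B -> E
Depth = number of edges = 1

Answer: 1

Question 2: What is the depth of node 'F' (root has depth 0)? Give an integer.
Answer: 1

Derivation:
Path from root to F: B -> F
Depth = number of edges = 1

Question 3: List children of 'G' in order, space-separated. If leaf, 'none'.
Answer: none

Derivation:
Node G's children (from adjacency): (leaf)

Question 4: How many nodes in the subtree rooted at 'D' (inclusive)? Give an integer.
Answer: 2

Derivation:
Subtree rooted at D contains: C, D
Count = 2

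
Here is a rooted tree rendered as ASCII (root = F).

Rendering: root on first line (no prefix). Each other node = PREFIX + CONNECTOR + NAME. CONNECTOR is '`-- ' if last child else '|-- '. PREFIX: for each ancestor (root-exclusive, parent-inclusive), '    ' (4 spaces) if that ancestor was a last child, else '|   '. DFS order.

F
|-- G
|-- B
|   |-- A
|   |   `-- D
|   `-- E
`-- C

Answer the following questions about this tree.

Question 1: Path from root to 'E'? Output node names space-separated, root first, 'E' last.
Answer: F B E

Derivation:
Walk down from root: F -> B -> E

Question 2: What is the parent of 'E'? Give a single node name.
Scan adjacency: E appears as child of B

Answer: B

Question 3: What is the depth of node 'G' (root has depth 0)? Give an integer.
Answer: 1

Derivation:
Path from root to G: F -> G
Depth = number of edges = 1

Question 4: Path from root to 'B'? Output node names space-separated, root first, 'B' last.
Answer: F B

Derivation:
Walk down from root: F -> B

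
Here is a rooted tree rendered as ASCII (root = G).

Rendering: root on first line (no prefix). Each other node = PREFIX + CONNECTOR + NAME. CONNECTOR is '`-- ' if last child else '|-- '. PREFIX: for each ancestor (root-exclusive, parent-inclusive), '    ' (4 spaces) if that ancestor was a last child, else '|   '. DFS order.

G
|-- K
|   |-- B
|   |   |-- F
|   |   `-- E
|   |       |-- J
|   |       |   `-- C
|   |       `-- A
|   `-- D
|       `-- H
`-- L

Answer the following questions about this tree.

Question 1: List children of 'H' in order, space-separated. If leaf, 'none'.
Node H's children (from adjacency): (leaf)

Answer: none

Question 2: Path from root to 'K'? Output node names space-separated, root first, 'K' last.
Walk down from root: G -> K

Answer: G K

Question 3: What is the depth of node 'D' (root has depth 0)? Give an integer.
Path from root to D: G -> K -> D
Depth = number of edges = 2

Answer: 2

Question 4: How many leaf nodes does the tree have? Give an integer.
Answer: 5

Derivation:
Leaves (nodes with no children): A, C, F, H, L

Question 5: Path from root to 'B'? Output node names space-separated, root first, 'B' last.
Walk down from root: G -> K -> B

Answer: G K B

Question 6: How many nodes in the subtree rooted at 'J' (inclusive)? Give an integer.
Subtree rooted at J contains: C, J
Count = 2

Answer: 2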